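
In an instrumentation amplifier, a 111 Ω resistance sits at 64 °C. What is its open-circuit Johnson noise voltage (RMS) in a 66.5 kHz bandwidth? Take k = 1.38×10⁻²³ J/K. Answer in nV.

371 nV

T = 64 °C + 273.15 = 337.15 K
V_n = √(4kTRB)
4kTRB = 4 × 1.38×10⁻²³ × 337.15 × 1.11×10² × 6.65×10⁴ = 1.37×10⁻¹³ V²
V_n = √(1.37×10⁻¹³) = 3.71×10⁻⁷ V = 371 nV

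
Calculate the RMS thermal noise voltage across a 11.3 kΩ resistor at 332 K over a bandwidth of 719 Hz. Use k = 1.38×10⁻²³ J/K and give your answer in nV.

386 nV

V_n = √(4kTRB)
4kTRB = 4 × 1.38×10⁻²³ × 332 × 1.13×10⁴ × 7.19×10² = 1.49×10⁻¹³ V²
V_n = √(1.49×10⁻¹³) = 3.86×10⁻⁷ V = 386 nV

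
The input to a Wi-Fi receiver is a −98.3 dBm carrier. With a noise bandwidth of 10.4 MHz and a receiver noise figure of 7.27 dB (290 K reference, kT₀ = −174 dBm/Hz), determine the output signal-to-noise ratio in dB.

−1.7 dB

Noise floor: N = −174 + 10 log₁₀(B) + NF
10 log₁₀(1.04×10⁷) = 70.17 dB
N = −174 + 70.17 + 7.27 = −96.56 dBm
SNR = P_sig − N = −98.3 − (−96.56) = −1.74 dB → −1.7 dB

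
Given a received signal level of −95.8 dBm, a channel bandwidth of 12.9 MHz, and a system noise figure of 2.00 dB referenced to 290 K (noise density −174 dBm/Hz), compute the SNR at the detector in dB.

Noise floor: N = −174 + 10 log₁₀(B) + NF
10 log₁₀(1.29×10⁷) = 71.11 dB
N = −174 + 71.11 + 2.00 = −100.89 dBm
SNR = P_sig − N = −95.8 − (−100.89) = 5.09 dB → 5.1 dB

5.1 dB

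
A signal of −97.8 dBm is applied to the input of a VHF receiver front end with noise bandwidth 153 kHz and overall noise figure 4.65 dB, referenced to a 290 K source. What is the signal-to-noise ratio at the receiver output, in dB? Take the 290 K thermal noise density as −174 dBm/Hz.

Noise floor: N = −174 + 10 log₁₀(B) + NF
10 log₁₀(1.53×10⁵) = 51.85 dB
N = −174 + 51.85 + 4.65 = −117.50 dBm
SNR = P_sig − N = −97.8 − (−117.50) = 19.70 dB → 19.7 dB

19.7 dB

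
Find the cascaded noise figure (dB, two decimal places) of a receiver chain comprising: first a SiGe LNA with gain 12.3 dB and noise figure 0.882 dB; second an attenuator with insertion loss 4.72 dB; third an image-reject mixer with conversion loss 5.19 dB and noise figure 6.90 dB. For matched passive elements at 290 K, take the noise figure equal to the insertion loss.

3.06 dB

Convert to linear (a loss of L dB is a gain of −L dB): F_i = 10^(NF_i/10), G_i = 10^(G_i,dB/10)
  Stage 1: F_1 = 10^(0.882/10) = 1.225, G_1 = 10^(12.3/10) = 16.98
  Stage 2: F_2 = 10^(4.72/10) = 2.965, G_2 = 10^(−4.72/10) = 0.3373
  Stage 3: F_3 = 10^(6.90/10) = 4.898, G_3 = 10^(−5.19/10) = 0.3027
Friis cascade:
  F = 1.225 + (2.965 − 1)/16.98 + (4.898 − 1)/5.728 = 2.021
NF = 10 log₁₀(2.021) = 3.06 dB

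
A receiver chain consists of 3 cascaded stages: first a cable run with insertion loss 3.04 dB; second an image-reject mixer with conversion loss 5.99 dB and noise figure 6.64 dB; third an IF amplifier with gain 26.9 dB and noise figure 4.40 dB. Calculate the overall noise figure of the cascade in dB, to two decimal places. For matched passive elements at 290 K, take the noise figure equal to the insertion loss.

Convert to linear (a loss of L dB is a gain of −L dB): F_i = 10^(NF_i/10), G_i = 10^(G_i,dB/10)
  Stage 1: F_1 = 10^(3.04/10) = 2.014, G_1 = 10^(−3.04/10) = 0.4966
  Stage 2: F_2 = 10^(6.64/10) = 4.613, G_2 = 10^(−5.99/10) = 0.2518
  Stage 3: F_3 = 10^(4.40/10) = 2.754, G_3 = 10^(26.9/10) = 489.8
Friis cascade:
  F = 2.014 + (4.613 − 1)/0.4966 + (2.754 − 1)/0.1250 = 23.32
NF = 10 log₁₀(23.32) = 13.68 dB

13.68 dB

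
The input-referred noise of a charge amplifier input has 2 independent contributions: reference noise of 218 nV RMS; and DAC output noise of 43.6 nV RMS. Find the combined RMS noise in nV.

Uncorrelated sources add in power (mean-square): V_tot = √(ΣV_i²)
V_tot = √[(2.18×10⁻⁷)² + (4.36×10⁻⁸)²] = 2.22×10⁻⁷ V = 222 nV

222 nV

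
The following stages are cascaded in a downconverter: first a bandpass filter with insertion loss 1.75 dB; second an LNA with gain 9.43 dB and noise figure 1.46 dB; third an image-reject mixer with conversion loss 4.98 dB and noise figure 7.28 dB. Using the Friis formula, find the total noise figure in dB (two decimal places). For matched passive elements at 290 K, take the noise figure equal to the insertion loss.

Convert to linear (a loss of L dB is a gain of −L dB): F_i = 10^(NF_i/10), G_i = 10^(G_i,dB/10)
  Stage 1: F_1 = 10^(1.75/10) = 1.496, G_1 = 10^(−1.75/10) = 0.6683
  Stage 2: F_2 = 10^(1.46/10) = 1.400, G_2 = 10^(9.43/10) = 8.770
  Stage 3: F_3 = 10^(7.28/10) = 5.346, G_3 = 10^(−4.98/10) = 0.3177
Friis cascade:
  F = 1.496 + (1.400 − 1)/0.6683 + (5.346 − 1)/5.861 = 2.836
NF = 10 log₁₀(2.836) = 4.53 dB

4.53 dB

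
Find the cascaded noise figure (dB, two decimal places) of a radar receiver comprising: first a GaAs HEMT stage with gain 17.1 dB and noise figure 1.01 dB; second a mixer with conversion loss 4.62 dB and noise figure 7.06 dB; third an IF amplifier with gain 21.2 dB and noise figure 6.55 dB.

Convert to linear (a loss of L dB is a gain of −L dB): F_i = 10^(NF_i/10), G_i = 10^(G_i,dB/10)
  Stage 1: F_1 = 10^(1.01/10) = 1.262, G_1 = 10^(17.1/10) = 51.29
  Stage 2: F_2 = 10^(7.06/10) = 5.082, G_2 = 10^(−4.62/10) = 0.3451
  Stage 3: F_3 = 10^(6.55/10) = 4.519, G_3 = 10^(21.2/10) = 131.8
Friis cascade:
  F = 1.262 + (5.082 − 1)/51.29 + (4.519 − 1)/17.70 = 1.540
NF = 10 log₁₀(1.540) = 1.88 dB

1.88 dB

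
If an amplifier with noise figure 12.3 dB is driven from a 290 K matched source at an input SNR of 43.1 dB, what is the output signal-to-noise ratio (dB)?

30.8 dB

By definition F = SNR_in/SNR_out, so in dB: SNR_out = SNR_in − NF
SNR_out = 43.1 − 12.3 = 30.8 dB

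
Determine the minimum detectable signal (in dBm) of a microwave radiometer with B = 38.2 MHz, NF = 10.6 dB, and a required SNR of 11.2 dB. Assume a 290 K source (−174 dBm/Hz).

Sensitivity = −174 + 10 log₁₀(B) + NF + SNR_min
= −174 + 75.82 + 10.6 + 11.2
= −76.38 dBm → −76.4 dBm

−76.4 dBm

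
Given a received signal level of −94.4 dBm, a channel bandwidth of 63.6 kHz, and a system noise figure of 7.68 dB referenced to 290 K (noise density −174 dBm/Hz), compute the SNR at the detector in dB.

23.9 dB

Noise floor: N = −174 + 10 log₁₀(B) + NF
10 log₁₀(6.36×10⁴) = 48.03 dB
N = −174 + 48.03 + 7.68 = −118.29 dBm
SNR = P_sig − N = −94.4 − (−118.29) = 23.89 dB → 23.9 dB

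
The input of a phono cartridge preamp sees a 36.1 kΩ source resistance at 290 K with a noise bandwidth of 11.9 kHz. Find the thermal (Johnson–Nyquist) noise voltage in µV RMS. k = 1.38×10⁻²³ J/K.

2.62 µV

V_n = √(4kTRB)
4kTRB = 4 × 1.38×10⁻²³ × 290 × 3.61×10⁴ × 1.19×10⁴ = 6.88×10⁻¹² V²
V_n = √(6.88×10⁻¹²) = 2.62×10⁻⁶ V = 2.62 µV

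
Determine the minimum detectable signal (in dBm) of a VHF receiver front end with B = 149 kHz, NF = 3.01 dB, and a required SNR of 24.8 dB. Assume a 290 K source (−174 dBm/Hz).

Sensitivity = −174 + 10 log₁₀(B) + NF + SNR_min
= −174 + 51.73 + 3.01 + 24.8
= −94.46 dBm → −94.5 dBm

−94.5 dBm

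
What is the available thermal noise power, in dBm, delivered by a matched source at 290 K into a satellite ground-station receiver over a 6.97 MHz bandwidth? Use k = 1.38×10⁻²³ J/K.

−105.5 dBm

P_n = kTB = 1.38×10⁻²³ × 290 × 6.97×10⁶ = 2.79×10⁻¹⁴ W
In dBm: 10 log₁₀(2.79×10⁻¹⁴ / 10⁻³) = −105.5 dBm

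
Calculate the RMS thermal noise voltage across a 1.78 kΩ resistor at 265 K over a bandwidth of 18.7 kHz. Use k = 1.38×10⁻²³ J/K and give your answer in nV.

698 nV

V_n = √(4kTRB)
4kTRB = 4 × 1.38×10⁻²³ × 265 × 1.78×10³ × 1.87×10⁴ = 4.87×10⁻¹³ V²
V_n = √(4.87×10⁻¹³) = 6.98×10⁻⁷ V = 698 nV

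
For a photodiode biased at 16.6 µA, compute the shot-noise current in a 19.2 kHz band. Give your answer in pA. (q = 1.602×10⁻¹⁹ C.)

I_n = √(2qI·B)
2qI·B = 2 × 1.602×10⁻¹⁹ × 1.66×10⁻⁵ × 1.92×10⁴ = 1.02×10⁻¹⁹ A²
I_n = √(1.02×10⁻¹⁹) = 3.20×10⁻¹⁰ A = 320 pA

320 pA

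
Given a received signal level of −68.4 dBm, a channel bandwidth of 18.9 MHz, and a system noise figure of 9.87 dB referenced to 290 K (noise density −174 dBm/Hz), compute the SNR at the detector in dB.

Noise floor: N = −174 + 10 log₁₀(B) + NF
10 log₁₀(1.89×10⁷) = 72.76 dB
N = −174 + 72.76 + 9.87 = −91.37 dBm
SNR = P_sig − N = −68.4 − (−91.37) = 22.97 dB → 23.0 dB

23.0 dB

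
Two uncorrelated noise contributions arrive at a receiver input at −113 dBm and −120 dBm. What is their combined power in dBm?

Convert to linear, add, convert back:
P₁ = 5.01×10⁻¹⁵ W, P₂ = 1.00×10⁻¹⁵ W
P_tot = 6.01×10⁻¹⁵ W → 10 log₁₀(P_tot / 10⁻³) = −112.2 dBm

−112.2 dBm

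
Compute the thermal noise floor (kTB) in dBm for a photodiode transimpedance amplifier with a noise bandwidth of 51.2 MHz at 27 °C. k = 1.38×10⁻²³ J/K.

−96.7 dBm

T = 27 °C + 273.15 = 300.15 K
P_n = kTB = 1.38×10⁻²³ × 300.15 × 5.12×10⁷ = 2.12×10⁻¹³ W
In dBm: 10 log₁₀(2.12×10⁻¹³ / 10⁻³) = −96.7 dBm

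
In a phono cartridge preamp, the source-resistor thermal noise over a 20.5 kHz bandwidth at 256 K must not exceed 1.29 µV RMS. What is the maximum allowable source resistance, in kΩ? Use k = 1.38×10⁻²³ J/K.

Johnson–Nyquist: V_n = √(4kTRB) ⇒ R = V_n² / (4kTB)
4kTB = 4 × 1.38×10⁻²³ × 256 × 2.05×10⁴ = 2.90×10⁻¹⁶
R = (1.29×10⁻⁶)² / 2.90×10⁻¹⁶ = 5.74×10³ Ω = 5.74 kΩ

5.74 kΩ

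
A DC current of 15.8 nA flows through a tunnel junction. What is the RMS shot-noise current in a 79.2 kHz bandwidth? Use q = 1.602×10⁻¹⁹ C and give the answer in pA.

20.0 pA

I_n = √(2qI·B)
2qI·B = 2 × 1.602×10⁻¹⁹ × 1.58×10⁻⁸ × 7.92×10⁴ = 4.01×10⁻²² A²
I_n = √(4.01×10⁻²²) = 2.00×10⁻¹¹ A = 20.0 pA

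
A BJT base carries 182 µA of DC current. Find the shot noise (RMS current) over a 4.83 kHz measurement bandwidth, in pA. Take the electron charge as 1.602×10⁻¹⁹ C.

I_n = √(2qI·B)
2qI·B = 2 × 1.602×10⁻¹⁹ × 1.82×10⁻⁴ × 4.83×10³ = 2.82×10⁻¹⁹ A²
I_n = √(2.82×10⁻¹⁹) = 5.31×10⁻¹⁰ A = 531 pA

531 pA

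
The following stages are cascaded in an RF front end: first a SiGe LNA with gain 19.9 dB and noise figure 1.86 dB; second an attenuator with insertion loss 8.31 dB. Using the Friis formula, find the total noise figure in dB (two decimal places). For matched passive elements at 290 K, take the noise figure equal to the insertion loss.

Convert to linear (a loss of L dB is a gain of −L dB): F_i = 10^(NF_i/10), G_i = 10^(G_i,dB/10)
  Stage 1: F_1 = 10^(1.86/10) = 1.535, G_1 = 10^(19.9/10) = 97.72
  Stage 2: F_2 = 10^(8.31/10) = 6.776, G_2 = 10^(−8.31/10) = 0.1476
Friis cascade:
  F = 1.535 + (6.776 − 1)/97.72 = 1.594
NF = 10 log₁₀(1.594) = 2.02 dB

2.02 dB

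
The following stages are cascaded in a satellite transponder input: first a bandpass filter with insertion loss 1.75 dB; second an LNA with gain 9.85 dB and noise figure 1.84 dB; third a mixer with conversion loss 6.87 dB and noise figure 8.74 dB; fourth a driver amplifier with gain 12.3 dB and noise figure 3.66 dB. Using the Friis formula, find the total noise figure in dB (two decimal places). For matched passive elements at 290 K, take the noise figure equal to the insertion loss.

Convert to linear (a loss of L dB is a gain of −L dB): F_i = 10^(NF_i/10), G_i = 10^(G_i,dB/10)
  Stage 1: F_1 = 10^(1.75/10) = 1.496, G_1 = 10^(−1.75/10) = 0.6683
  Stage 2: F_2 = 10^(1.84/10) = 1.528, G_2 = 10^(9.85/10) = 9.661
  Stage 3: F_3 = 10^(8.74/10) = 7.482, G_3 = 10^(−6.87/10) = 0.2056
  Stage 4: F_4 = 10^(3.66/10) = 2.323, G_4 = 10^(12.3/10) = 16.98
Friis cascade:
  F = 1.496 + (1.528 − 1)/0.6683 + (7.482 − 1)/6.457 + (2.323 − 1)/1.327 = 4.286
NF = 10 log₁₀(4.286) = 6.32 dB

6.32 dB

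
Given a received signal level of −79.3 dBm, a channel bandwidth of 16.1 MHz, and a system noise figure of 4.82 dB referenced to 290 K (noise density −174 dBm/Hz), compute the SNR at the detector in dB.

17.8 dB

Noise floor: N = −174 + 10 log₁₀(B) + NF
10 log₁₀(1.61×10⁷) = 72.07 dB
N = −174 + 72.07 + 4.82 = −97.11 dBm
SNR = P_sig − N = −79.3 − (−97.11) = 17.81 dB → 17.8 dB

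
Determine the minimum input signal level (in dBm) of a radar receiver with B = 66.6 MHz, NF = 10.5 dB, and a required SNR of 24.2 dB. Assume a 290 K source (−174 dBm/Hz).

Sensitivity = −174 + 10 log₁₀(B) + NF + SNR_min
= −174 + 78.23 + 10.5 + 24.2
= −61.07 dBm → −61.1 dBm

−61.1 dBm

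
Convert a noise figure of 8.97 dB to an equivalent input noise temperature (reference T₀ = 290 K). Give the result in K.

1998 K

F = 10^(8.97/10) = 7.8886
T_e = (F − 1)·T₀ = (7.8886 − 1) × 290 = 1998 K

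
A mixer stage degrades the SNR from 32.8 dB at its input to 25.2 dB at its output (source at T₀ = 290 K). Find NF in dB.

NF (dB) = SNR_in(dB) − SNR_out(dB) when the source is at T₀
NF = 32.8 − 25.2 = 7.6 dB

7.6 dB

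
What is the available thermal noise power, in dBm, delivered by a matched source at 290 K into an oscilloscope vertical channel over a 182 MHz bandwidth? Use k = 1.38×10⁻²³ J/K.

−91.4 dBm

P_n = kTB = 1.38×10⁻²³ × 290 × 1.82×10⁸ = 7.28×10⁻¹³ W
In dBm: 10 log₁₀(7.28×10⁻¹³ / 10⁻³) = −91.4 dBm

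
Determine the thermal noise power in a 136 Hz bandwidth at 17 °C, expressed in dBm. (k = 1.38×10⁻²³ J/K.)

T = 17 °C + 273.15 = 290.15 K
P_n = kTB = 1.38×10⁻²³ × 290.15 × 1.36×10² = 5.45×10⁻¹⁹ W
In dBm: 10 log₁₀(5.45×10⁻¹⁹ / 10⁻³) = −152.6 dBm

−152.6 dBm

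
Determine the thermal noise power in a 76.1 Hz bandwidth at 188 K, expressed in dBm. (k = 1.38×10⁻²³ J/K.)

P_n = kTB = 1.38×10⁻²³ × 188 × 7.61×10¹ = 1.97×10⁻¹⁹ W
In dBm: 10 log₁₀(1.97×10⁻¹⁹ / 10⁻³) = −157.0 dBm

−157.0 dBm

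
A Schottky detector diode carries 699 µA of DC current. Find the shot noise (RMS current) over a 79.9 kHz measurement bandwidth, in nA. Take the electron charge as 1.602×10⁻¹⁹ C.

4.23 nA

I_n = √(2qI·B)
2qI·B = 2 × 1.602×10⁻¹⁹ × 6.99×10⁻⁴ × 7.99×10⁴ = 1.79×10⁻¹⁷ A²
I_n = √(1.79×10⁻¹⁷) = 4.23×10⁻⁹ A = 4.23 nA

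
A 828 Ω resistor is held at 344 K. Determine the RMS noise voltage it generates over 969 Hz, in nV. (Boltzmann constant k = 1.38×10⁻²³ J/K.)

123 nV

V_n = √(4kTRB)
4kTRB = 4 × 1.38×10⁻²³ × 344 × 8.28×10² × 9.69×10² = 1.52×10⁻¹⁴ V²
V_n = √(1.52×10⁻¹⁴) = 1.23×10⁻⁷ V = 123 nV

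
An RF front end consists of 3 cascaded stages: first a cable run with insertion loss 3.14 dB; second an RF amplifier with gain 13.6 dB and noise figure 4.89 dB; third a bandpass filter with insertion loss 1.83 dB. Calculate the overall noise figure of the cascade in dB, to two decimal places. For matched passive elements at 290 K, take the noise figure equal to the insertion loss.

Convert to linear (a loss of L dB is a gain of −L dB): F_i = 10^(NF_i/10), G_i = 10^(G_i,dB/10)
  Stage 1: F_1 = 10^(3.14/10) = 2.061, G_1 = 10^(−3.14/10) = 0.4853
  Stage 2: F_2 = 10^(4.89/10) = 3.083, G_2 = 10^(13.6/10) = 22.91
  Stage 3: F_3 = 10^(1.83/10) = 1.524, G_3 = 10^(−1.83/10) = 0.6561
Friis cascade:
  F = 2.061 + (3.083 − 1)/0.4853 + (1.524 − 1)/11.12 = 6.400
NF = 10 log₁₀(6.400) = 8.06 dB

8.06 dB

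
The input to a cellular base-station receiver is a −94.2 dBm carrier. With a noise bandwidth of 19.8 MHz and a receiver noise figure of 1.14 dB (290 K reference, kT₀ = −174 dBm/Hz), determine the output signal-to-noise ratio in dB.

5.7 dB

Noise floor: N = −174 + 10 log₁₀(B) + NF
10 log₁₀(1.98×10⁷) = 72.97 dB
N = −174 + 72.97 + 1.14 = −99.89 dBm
SNR = P_sig − N = −94.2 − (−99.89) = 5.69 dB → 5.7 dB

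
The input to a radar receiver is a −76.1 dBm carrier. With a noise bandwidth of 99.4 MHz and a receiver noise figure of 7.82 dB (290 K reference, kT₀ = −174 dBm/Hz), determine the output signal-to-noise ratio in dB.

10.1 dB

Noise floor: N = −174 + 10 log₁₀(B) + NF
10 log₁₀(9.94×10⁷) = 79.97 dB
N = −174 + 79.97 + 7.82 = −86.21 dBm
SNR = P_sig − N = −76.1 − (−86.21) = 10.11 dB → 10.1 dB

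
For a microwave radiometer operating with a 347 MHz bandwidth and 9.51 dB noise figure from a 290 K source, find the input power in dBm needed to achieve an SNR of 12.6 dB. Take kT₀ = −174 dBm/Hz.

Sensitivity = −174 + 10 log₁₀(B) + NF + SNR_min
= −174 + 85.4 + 9.51 + 12.6
= −66.49 dBm → −66.5 dBm

−66.5 dBm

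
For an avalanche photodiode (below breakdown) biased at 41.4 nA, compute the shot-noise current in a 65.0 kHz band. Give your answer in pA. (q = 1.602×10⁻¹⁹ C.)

29.4 pA

I_n = √(2qI·B)
2qI·B = 2 × 1.602×10⁻¹⁹ × 4.14×10⁻⁸ × 6.50×10⁴ = 8.62×10⁻²² A²
I_n = √(8.62×10⁻²²) = 2.94×10⁻¹¹ A = 29.4 pA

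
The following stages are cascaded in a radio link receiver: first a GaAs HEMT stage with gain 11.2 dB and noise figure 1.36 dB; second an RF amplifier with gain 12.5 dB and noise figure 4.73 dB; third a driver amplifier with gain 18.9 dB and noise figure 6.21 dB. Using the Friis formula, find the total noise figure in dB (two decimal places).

1.85 dB

Convert to linear (a loss of L dB is a gain of −L dB): F_i = 10^(NF_i/10), G_i = 10^(G_i,dB/10)
  Stage 1: F_1 = 10^(1.36/10) = 1.368, G_1 = 10^(11.2/10) = 13.18
  Stage 2: F_2 = 10^(4.73/10) = 2.972, G_2 = 10^(12.5/10) = 17.78
  Stage 3: F_3 = 10^(6.21/10) = 4.178, G_3 = 10^(18.9/10) = 77.62
Friis cascade:
  F = 1.368 + (2.972 − 1)/13.18 + (4.178 − 1)/234.4 = 1.531
NF = 10 log₁₀(1.531) = 1.85 dB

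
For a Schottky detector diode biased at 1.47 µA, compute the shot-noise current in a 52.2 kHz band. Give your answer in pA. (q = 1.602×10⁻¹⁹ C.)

I_n = √(2qI·B)
2qI·B = 2 × 1.602×10⁻¹⁹ × 1.47×10⁻⁶ × 5.22×10⁴ = 2.46×10⁻²⁰ A²
I_n = √(2.46×10⁻²⁰) = 1.57×10⁻¹⁰ A = 157 pA

157 pA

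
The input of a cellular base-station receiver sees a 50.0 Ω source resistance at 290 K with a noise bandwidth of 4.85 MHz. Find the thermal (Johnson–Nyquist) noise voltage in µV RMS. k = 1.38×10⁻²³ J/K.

1.97 µV

V_n = √(4kTRB)
4kTRB = 4 × 1.38×10⁻²³ × 290 × 5.00×10¹ × 4.85×10⁶ = 3.88×10⁻¹² V²
V_n = √(3.88×10⁻¹²) = 1.97×10⁻⁶ V = 1.97 µV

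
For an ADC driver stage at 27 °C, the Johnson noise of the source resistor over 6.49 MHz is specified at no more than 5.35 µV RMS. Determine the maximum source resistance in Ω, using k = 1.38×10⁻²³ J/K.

T = 27 °C + 273.15 = 300.15 K
Johnson–Nyquist: V_n = √(4kTRB) ⇒ R = V_n² / (4kTB)
4kTB = 4 × 1.38×10⁻²³ × 300.15 × 6.49×10⁶ = 1.08×10⁻¹³
R = (5.35×10⁻⁶)² / 1.08×10⁻¹³ = 2.66×10² Ω = 266 Ω

266 Ω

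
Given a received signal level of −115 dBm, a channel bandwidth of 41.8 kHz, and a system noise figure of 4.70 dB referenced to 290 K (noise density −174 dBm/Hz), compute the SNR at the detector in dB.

Noise floor: N = −174 + 10 log₁₀(B) + NF
10 log₁₀(4.18×10⁴) = 46.21 dB
N = −174 + 46.21 + 4.70 = −123.09 dBm
SNR = P_sig − N = −115 − (−123.09) = 8.09 dB → 8.1 dB

8.1 dB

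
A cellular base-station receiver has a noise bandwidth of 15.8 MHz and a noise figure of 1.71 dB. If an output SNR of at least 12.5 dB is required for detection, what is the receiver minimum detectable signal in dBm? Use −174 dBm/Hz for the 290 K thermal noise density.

Sensitivity = −174 + 10 log₁₀(B) + NF + SNR_min
= −174 + 71.99 + 1.71 + 12.5
= −87.80 dBm → −87.8 dBm

−87.8 dBm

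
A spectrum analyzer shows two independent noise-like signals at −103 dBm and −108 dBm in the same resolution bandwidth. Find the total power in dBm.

−101.8 dBm

Convert to linear, add, convert back:
P₁ = 5.01×10⁻¹⁴ W, P₂ = 1.58×10⁻¹⁴ W
P_tot = 6.60×10⁻¹⁴ W → 10 log₁₀(P_tot / 10⁻³) = −101.8 dBm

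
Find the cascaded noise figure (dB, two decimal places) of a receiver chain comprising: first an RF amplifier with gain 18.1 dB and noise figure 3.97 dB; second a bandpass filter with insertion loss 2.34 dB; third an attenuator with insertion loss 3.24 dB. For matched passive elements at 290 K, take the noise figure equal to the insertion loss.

Convert to linear (a loss of L dB is a gain of −L dB): F_i = 10^(NF_i/10), G_i = 10^(G_i,dB/10)
  Stage 1: F_1 = 10^(3.97/10) = 2.495, G_1 = 10^(18.1/10) = 64.57
  Stage 2: F_2 = 10^(2.34/10) = 1.714, G_2 = 10^(−2.34/10) = 0.5834
  Stage 3: F_3 = 10^(3.24/10) = 2.109, G_3 = 10^(−3.24/10) = 0.4742
Friis cascade:
  F = 2.495 + (1.714 − 1)/64.57 + (2.109 − 1)/37.67 = 2.535
NF = 10 log₁₀(2.535) = 4.04 dB

4.04 dB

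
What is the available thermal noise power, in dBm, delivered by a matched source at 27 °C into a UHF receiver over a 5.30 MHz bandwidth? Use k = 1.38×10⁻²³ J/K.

−106.6 dBm

T = 27 °C + 273.15 = 300.15 K
P_n = kTB = 1.38×10⁻²³ × 300.15 × 5.30×10⁶ = 2.20×10⁻¹⁴ W
In dBm: 10 log₁₀(2.20×10⁻¹⁴ / 10⁻³) = −106.6 dBm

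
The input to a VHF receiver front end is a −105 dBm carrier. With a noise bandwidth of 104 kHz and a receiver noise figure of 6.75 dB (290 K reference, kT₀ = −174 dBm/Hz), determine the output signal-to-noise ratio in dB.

Noise floor: N = −174 + 10 log₁₀(B) + NF
10 log₁₀(1.04×10⁵) = 50.17 dB
N = −174 + 50.17 + 6.75 = −117.08 dBm
SNR = P_sig − N = −105 − (−117.08) = 12.08 dB → 12.1 dB

12.1 dB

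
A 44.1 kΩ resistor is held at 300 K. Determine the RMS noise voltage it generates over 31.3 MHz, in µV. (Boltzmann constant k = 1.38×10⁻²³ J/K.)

V_n = √(4kTRB)
4kTRB = 4 × 1.38×10⁻²³ × 300 × 4.41×10⁴ × 3.13×10⁷ = 2.29×10⁻⁸ V²
V_n = √(2.29×10⁻⁸) = 1.51×10⁻⁴ V = 151 µV

151 µV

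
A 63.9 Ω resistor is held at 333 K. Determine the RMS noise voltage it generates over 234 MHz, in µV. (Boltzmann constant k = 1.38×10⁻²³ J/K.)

16.6 µV

V_n = √(4kTRB)
4kTRB = 4 × 1.38×10⁻²³ × 333 × 6.39×10¹ × 2.34×10⁸ = 2.75×10⁻¹⁰ V²
V_n = √(2.75×10⁻¹⁰) = 1.66×10⁻⁵ V = 16.6 µV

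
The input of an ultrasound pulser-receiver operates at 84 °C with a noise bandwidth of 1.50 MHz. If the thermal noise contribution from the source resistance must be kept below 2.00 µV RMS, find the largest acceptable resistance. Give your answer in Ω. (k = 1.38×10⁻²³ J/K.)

T = 84 °C + 273.15 = 357.15 K
Johnson–Nyquist: V_n = √(4kTRB) ⇒ R = V_n² / (4kTB)
4kTB = 4 × 1.38×10⁻²³ × 357.15 × 1.50×10⁶ = 2.96×10⁻¹⁴
R = (2.00×10⁻⁶)² / 2.96×10⁻¹⁴ = 1.35×10² Ω = 135 Ω

135 Ω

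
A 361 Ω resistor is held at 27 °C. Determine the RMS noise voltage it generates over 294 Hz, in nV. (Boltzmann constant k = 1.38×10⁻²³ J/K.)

T = 27 °C + 273.15 = 300.15 K
V_n = √(4kTRB)
4kTRB = 4 × 1.38×10⁻²³ × 300.15 × 3.61×10² × 2.94×10² = 1.76×10⁻¹⁵ V²
V_n = √(1.76×10⁻¹⁵) = 4.19×10⁻⁸ V = 41.9 nV

41.9 nV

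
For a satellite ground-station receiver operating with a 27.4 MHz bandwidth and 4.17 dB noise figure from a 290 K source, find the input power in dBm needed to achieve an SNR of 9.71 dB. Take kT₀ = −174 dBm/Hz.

Sensitivity = −174 + 10 log₁₀(B) + NF + SNR_min
= −174 + 74.38 + 4.17 + 9.71
= −85.74 dBm → −85.7 dBm

−85.7 dBm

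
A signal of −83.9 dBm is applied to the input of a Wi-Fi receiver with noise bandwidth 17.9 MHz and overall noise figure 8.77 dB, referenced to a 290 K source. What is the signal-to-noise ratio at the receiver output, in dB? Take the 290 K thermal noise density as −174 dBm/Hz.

8.8 dB

Noise floor: N = −174 + 10 log₁₀(B) + NF
10 log₁₀(1.79×10⁷) = 72.53 dB
N = −174 + 72.53 + 8.77 = −92.70 dBm
SNR = P_sig − N = −83.9 − (−92.70) = 8.80 dB → 8.8 dB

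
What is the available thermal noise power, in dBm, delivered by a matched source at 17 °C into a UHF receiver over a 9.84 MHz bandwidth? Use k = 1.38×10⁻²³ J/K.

−104.0 dBm

T = 17 °C + 273.15 = 290.15 K
P_n = kTB = 1.38×10⁻²³ × 290.15 × 9.84×10⁶ = 3.94×10⁻¹⁴ W
In dBm: 10 log₁₀(3.94×10⁻¹⁴ / 10⁻³) = −104.0 dBm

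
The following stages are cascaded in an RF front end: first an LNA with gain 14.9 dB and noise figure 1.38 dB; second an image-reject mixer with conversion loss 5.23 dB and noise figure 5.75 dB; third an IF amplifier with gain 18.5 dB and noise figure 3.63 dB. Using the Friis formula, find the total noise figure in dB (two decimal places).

2.05 dB

Convert to linear (a loss of L dB is a gain of −L dB): F_i = 10^(NF_i/10), G_i = 10^(G_i,dB/10)
  Stage 1: F_1 = 10^(1.38/10) = 1.374, G_1 = 10^(14.9/10) = 30.90
  Stage 2: F_2 = 10^(5.75/10) = 3.758, G_2 = 10^(−5.23/10) = 0.2999
  Stage 3: F_3 = 10^(3.63/10) = 2.307, G_3 = 10^(18.5/10) = 70.79
Friis cascade:
  F = 1.374 + (3.758 − 1)/30.90 + (2.307 − 1)/9.268 = 1.604
NF = 10 log₁₀(1.604) = 2.05 dB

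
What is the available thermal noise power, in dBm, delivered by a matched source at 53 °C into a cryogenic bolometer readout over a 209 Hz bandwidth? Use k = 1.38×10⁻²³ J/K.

−150.3 dBm

T = 53 °C + 273.15 = 326.15 K
P_n = kTB = 1.38×10⁻²³ × 326.15 × 2.09×10² = 9.41×10⁻¹⁹ W
In dBm: 10 log₁₀(9.41×10⁻¹⁹ / 10⁻³) = −150.3 dBm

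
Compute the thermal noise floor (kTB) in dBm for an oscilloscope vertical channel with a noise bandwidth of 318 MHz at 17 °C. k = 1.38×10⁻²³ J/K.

T = 17 °C + 273.15 = 290.15 K
P_n = kTB = 1.38×10⁻²³ × 290.15 × 3.18×10⁸ = 1.27×10⁻¹² W
In dBm: 10 log₁₀(1.27×10⁻¹² / 10⁻³) = −89.0 dBm

−89.0 dBm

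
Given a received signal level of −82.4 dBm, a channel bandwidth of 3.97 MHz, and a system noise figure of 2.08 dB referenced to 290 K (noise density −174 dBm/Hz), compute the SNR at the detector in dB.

23.5 dB

Noise floor: N = −174 + 10 log₁₀(B) + NF
10 log₁₀(3.97×10⁶) = 65.99 dB
N = −174 + 65.99 + 2.08 = −105.93 dBm
SNR = P_sig − N = −82.4 − (−105.93) = 23.53 dB → 23.5 dB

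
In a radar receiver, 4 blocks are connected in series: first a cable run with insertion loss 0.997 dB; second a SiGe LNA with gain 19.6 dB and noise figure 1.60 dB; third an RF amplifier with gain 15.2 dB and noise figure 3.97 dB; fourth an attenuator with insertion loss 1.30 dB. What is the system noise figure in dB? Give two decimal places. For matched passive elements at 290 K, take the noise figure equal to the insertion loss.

Convert to linear (a loss of L dB is a gain of −L dB): F_i = 10^(NF_i/10), G_i = 10^(G_i,dB/10)
  Stage 1: F_1 = 10^(0.997/10) = 1.258, G_1 = 10^(−0.997/10) = 0.7949
  Stage 2: F_2 = 10^(1.60/10) = 1.445, G_2 = 10^(19.6/10) = 91.20
  Stage 3: F_3 = 10^(3.97/10) = 2.495, G_3 = 10^(15.2/10) = 33.11
  Stage 4: F_4 = 10^(1.30/10) = 1.349, G_4 = 10^(−1.30/10) = 0.7413
Friis cascade:
  F = 1.258 + (1.445 − 1)/0.7949 + (2.495 − 1)/72.49 + (1.349 − 1)/2400 = 1.839
NF = 10 log₁₀(1.839) = 2.65 dB

2.65 dB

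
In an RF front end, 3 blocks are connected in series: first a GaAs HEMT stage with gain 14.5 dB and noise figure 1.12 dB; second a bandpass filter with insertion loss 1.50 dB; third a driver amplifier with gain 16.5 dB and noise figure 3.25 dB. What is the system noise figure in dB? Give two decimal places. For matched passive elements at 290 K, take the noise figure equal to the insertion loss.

Convert to linear (a loss of L dB is a gain of −L dB): F_i = 10^(NF_i/10), G_i = 10^(G_i,dB/10)
  Stage 1: F_1 = 10^(1.12/10) = 1.294, G_1 = 10^(14.5/10) = 28.18
  Stage 2: F_2 = 10^(1.50/10) = 1.413, G_2 = 10^(−1.50/10) = 0.7079
  Stage 3: F_3 = 10^(3.25/10) = 2.113, G_3 = 10^(16.5/10) = 44.67
Friis cascade:
  F = 1.294 + (1.413 − 1)/28.18 + (2.113 − 1)/19.95 = 1.365
NF = 10 log₁₀(1.365) = 1.35 dB

1.35 dB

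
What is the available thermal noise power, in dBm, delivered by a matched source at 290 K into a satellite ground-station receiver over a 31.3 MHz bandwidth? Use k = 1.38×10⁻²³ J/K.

P_n = kTB = 1.38×10⁻²³ × 290 × 3.13×10⁷ = 1.25×10⁻¹³ W
In dBm: 10 log₁₀(1.25×10⁻¹³ / 10⁻³) = −99.0 dBm

−99.0 dBm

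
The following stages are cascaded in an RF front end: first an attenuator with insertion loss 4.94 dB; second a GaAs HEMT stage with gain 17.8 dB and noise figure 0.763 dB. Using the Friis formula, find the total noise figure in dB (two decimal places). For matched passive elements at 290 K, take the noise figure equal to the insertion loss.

5.70 dB

Convert to linear (a loss of L dB is a gain of −L dB): F_i = 10^(NF_i/10), G_i = 10^(G_i,dB/10)
  Stage 1: F_1 = 10^(4.94/10) = 3.119, G_1 = 10^(−4.94/10) = 0.3206
  Stage 2: F_2 = 10^(0.763/10) = 1.192, G_2 = 10^(17.8/10) = 60.26
Friis cascade:
  F = 3.119 + (1.192 − 1)/0.3206 = 3.718
NF = 10 log₁₀(3.718) = 5.70 dB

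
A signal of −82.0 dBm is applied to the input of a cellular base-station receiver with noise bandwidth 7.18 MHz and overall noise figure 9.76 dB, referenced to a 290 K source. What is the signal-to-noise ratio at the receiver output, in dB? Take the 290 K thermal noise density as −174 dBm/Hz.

Noise floor: N = −174 + 10 log₁₀(B) + NF
10 log₁₀(7.18×10⁶) = 68.56 dB
N = −174 + 68.56 + 9.76 = −95.68 dBm
SNR = P_sig − N = −82.0 − (−95.68) = 13.68 dB → 13.7 dB

13.7 dB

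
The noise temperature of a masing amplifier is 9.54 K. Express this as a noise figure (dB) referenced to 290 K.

F = 1 + T_e/T₀ = 1 + 9.54/290 = 1.0329
NF = 10 log₁₀(1.0329) = 0.141 dB

0.141 dB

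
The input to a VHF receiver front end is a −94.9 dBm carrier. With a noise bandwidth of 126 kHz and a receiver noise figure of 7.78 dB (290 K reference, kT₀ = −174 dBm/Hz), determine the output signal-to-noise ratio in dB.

20.3 dB

Noise floor: N = −174 + 10 log₁₀(B) + NF
10 log₁₀(1.26×10⁵) = 51 dB
N = −174 + 51 + 7.78 = −115.22 dBm
SNR = P_sig − N = −94.9 − (−115.22) = 20.32 dB → 20.3 dB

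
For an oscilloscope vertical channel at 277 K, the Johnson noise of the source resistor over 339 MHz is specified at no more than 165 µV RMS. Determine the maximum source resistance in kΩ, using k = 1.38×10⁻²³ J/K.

5.25 kΩ

Johnson–Nyquist: V_n = √(4kTRB) ⇒ R = V_n² / (4kTB)
4kTB = 4 × 1.38×10⁻²³ × 277 × 3.39×10⁸ = 5.18×10⁻¹²
R = (1.65×10⁻⁴)² / 5.18×10⁻¹² = 5.25×10³ Ω = 5.25 kΩ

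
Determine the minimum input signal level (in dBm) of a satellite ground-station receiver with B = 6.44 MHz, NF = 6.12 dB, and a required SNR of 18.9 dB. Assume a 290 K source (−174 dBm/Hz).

−80.9 dBm

Sensitivity = −174 + 10 log₁₀(B) + NF + SNR_min
= −174 + 68.09 + 6.12 + 18.9
= −80.89 dBm → −80.9 dBm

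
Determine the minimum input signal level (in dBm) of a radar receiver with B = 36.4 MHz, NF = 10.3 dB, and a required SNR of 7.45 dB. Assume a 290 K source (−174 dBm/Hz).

Sensitivity = −174 + 10 log₁₀(B) + NF + SNR_min
= −174 + 75.61 + 10.3 + 7.45
= −80.64 dBm → −80.6 dBm

−80.6 dBm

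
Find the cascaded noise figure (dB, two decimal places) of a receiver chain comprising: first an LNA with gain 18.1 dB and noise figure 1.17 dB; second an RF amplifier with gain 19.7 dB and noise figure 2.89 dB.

1.22 dB

Convert to linear (a loss of L dB is a gain of −L dB): F_i = 10^(NF_i/10), G_i = 10^(G_i,dB/10)
  Stage 1: F_1 = 10^(1.17/10) = 1.309, G_1 = 10^(18.1/10) = 64.57
  Stage 2: F_2 = 10^(2.89/10) = 1.945, G_2 = 10^(19.7/10) = 93.33
Friis cascade:
  F = 1.309 + (1.945 − 1)/64.57 = 1.324
NF = 10 log₁₀(1.324) = 1.22 dB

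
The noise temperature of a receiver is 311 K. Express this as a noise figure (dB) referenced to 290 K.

F = 1 + T_e/T₀ = 1 + 311/290 = 2.07241
NF = 10 log₁₀(2.07241) = 3.16 dB

3.16 dB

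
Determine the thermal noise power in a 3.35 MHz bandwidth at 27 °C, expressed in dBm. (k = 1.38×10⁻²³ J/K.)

T = 27 °C + 273.15 = 300.15 K
P_n = kTB = 1.38×10⁻²³ × 300.15 × 3.35×10⁶ = 1.39×10⁻¹⁴ W
In dBm: 10 log₁₀(1.39×10⁻¹⁴ / 10⁻³) = −108.6 dBm

−108.6 dBm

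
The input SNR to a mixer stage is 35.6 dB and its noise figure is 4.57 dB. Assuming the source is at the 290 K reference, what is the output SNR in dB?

By definition F = SNR_in/SNR_out, so in dB: SNR_out = SNR_in − NF
SNR_out = 35.6 − 4.57 = 31.03 dB

31.03 dB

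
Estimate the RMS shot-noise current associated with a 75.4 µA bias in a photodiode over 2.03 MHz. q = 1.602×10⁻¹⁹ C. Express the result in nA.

7.00 nA

I_n = √(2qI·B)
2qI·B = 2 × 1.602×10⁻¹⁹ × 7.54×10⁻⁵ × 2.03×10⁶ = 4.90×10⁻¹⁷ A²
I_n = √(4.90×10⁻¹⁷) = 7.00×10⁻⁹ A = 7.00 nA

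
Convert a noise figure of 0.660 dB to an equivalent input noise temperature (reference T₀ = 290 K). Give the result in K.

47.6 K

F = 10^(0.660/10) = 1.16413
T_e = (F − 1)·T₀ = (1.16413 − 1) × 290 = 47.6 K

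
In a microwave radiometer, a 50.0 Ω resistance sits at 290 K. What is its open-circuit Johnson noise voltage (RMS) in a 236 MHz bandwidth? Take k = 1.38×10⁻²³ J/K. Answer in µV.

V_n = √(4kTRB)
4kTRB = 4 × 1.38×10⁻²³ × 290 × 5.00×10¹ × 2.36×10⁸ = 1.89×10⁻¹⁰ V²
V_n = √(1.89×10⁻¹⁰) = 1.37×10⁻⁵ V = 13.7 µV

13.7 µV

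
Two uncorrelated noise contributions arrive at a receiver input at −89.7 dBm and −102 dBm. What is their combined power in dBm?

Convert to linear, add, convert back:
P₁ = 1.07×10⁻¹² W, P₂ = 6.31×10⁻¹⁴ W
P_tot = 1.13×10⁻¹² W → 10 log₁₀(P_tot / 10⁻³) = −89.5 dBm

−89.5 dBm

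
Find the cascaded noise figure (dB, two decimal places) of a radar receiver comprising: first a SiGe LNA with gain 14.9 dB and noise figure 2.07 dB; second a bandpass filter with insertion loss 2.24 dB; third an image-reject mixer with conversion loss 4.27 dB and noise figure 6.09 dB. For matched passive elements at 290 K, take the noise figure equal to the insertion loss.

Convert to linear (a loss of L dB is a gain of −L dB): F_i = 10^(NF_i/10), G_i = 10^(G_i,dB/10)
  Stage 1: F_1 = 10^(2.07/10) = 1.611, G_1 = 10^(14.9/10) = 30.90
  Stage 2: F_2 = 10^(2.24/10) = 1.675, G_2 = 10^(−2.24/10) = 0.5970
  Stage 3: F_3 = 10^(6.09/10) = 4.064, G_3 = 10^(−4.27/10) = 0.3741
Friis cascade:
  F = 1.611 + (1.675 − 1)/30.90 + (4.064 − 1)/18.45 = 1.799
NF = 10 log₁₀(1.799) = 2.55 dB

2.55 dB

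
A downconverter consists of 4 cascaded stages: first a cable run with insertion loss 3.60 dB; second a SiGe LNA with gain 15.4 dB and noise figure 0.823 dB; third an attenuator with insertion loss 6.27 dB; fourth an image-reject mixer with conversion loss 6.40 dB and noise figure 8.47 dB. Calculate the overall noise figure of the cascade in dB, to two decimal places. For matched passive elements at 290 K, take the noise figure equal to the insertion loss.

6.69 dB

Convert to linear (a loss of L dB is a gain of −L dB): F_i = 10^(NF_i/10), G_i = 10^(G_i,dB/10)
  Stage 1: F_1 = 10^(3.60/10) = 2.291, G_1 = 10^(−3.60/10) = 0.4365
  Stage 2: F_2 = 10^(0.823/10) = 1.209, G_2 = 10^(15.4/10) = 34.67
  Stage 3: F_3 = 10^(6.27/10) = 4.236, G_3 = 10^(−6.27/10) = 0.2360
  Stage 4: F_4 = 10^(8.47/10) = 7.031, G_4 = 10^(−6.40/10) = 0.2291
Friis cascade:
  F = 2.291 + (1.209 − 1)/0.4365 + (4.236 − 1)/15.14 + (7.031 − 1)/3.573 = 4.671
NF = 10 log₁₀(4.671) = 6.69 dB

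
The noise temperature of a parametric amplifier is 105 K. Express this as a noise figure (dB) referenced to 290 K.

F = 1 + T_e/T₀ = 1 + 105/290 = 1.36207
NF = 10 log₁₀(1.36207) = 1.34 dB

1.34 dB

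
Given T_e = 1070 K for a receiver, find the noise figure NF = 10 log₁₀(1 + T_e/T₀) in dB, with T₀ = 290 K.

F = 1 + T_e/T₀ = 1 + 1070/290 = 4.68966
NF = 10 log₁₀(4.68966) = 6.71 dB

6.71 dB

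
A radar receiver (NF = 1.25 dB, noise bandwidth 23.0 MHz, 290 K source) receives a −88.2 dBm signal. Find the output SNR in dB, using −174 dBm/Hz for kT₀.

10.9 dB

Noise floor: N = −174 + 10 log₁₀(B) + NF
10 log₁₀(2.30×10⁷) = 73.62 dB
N = −174 + 73.62 + 1.25 = −99.13 dBm
SNR = P_sig − N = −88.2 − (−99.13) = 10.93 dB → 10.9 dB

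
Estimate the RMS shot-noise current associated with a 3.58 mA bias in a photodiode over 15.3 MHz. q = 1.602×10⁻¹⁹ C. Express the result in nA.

I_n = √(2qI·B)
2qI·B = 2 × 1.602×10⁻¹⁹ × 3.58×10⁻³ × 1.53×10⁷ = 1.75×10⁻¹⁴ A²
I_n = √(1.75×10⁻¹⁴) = 1.32×10⁻⁷ A = 132 nA

132 nA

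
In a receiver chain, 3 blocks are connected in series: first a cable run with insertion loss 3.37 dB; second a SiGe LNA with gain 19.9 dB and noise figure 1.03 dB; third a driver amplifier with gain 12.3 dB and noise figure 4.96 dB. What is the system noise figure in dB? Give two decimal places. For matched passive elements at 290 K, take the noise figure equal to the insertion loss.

4.47 dB

Convert to linear (a loss of L dB is a gain of −L dB): F_i = 10^(NF_i/10), G_i = 10^(G_i,dB/10)
  Stage 1: F_1 = 10^(3.37/10) = 2.173, G_1 = 10^(−3.37/10) = 0.4603
  Stage 2: F_2 = 10^(1.03/10) = 1.268, G_2 = 10^(19.9/10) = 97.72
  Stage 3: F_3 = 10^(4.96/10) = 3.133, G_3 = 10^(12.3/10) = 16.98
Friis cascade:
  F = 2.173 + (1.268 − 1)/0.4603 + (3.133 − 1)/44.98 = 2.802
NF = 10 log₁₀(2.802) = 4.47 dB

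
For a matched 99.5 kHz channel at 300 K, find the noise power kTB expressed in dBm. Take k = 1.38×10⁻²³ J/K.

P_n = kTB = 1.38×10⁻²³ × 300 × 9.95×10⁴ = 4.12×10⁻¹⁶ W
In dBm: 10 log₁₀(4.12×10⁻¹⁶ / 10⁻³) = −123.9 dBm

−123.9 dBm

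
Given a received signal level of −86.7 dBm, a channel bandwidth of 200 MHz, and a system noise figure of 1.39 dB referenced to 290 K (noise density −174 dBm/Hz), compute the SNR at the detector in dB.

Noise floor: N = −174 + 10 log₁₀(B) + NF
10 log₁₀(2.00×10⁸) = 83.01 dB
N = −174 + 83.01 + 1.39 = −89.60 dBm
SNR = P_sig − N = −86.7 − (−89.60) = 2.90 dB → 2.9 dB

2.9 dB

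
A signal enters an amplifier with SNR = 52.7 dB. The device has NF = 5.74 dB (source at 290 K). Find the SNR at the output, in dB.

By definition F = SNR_in/SNR_out, so in dB: SNR_out = SNR_in − NF
SNR_out = 52.7 − 5.74 = 46.96 dB

46.96 dB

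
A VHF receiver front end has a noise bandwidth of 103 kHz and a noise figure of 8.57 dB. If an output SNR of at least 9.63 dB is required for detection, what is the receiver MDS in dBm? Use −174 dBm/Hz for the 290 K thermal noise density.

−105.7 dBm

Sensitivity = −174 + 10 log₁₀(B) + NF + SNR_min
= −174 + 50.13 + 8.57 + 9.63
= −105.67 dBm → −105.7 dBm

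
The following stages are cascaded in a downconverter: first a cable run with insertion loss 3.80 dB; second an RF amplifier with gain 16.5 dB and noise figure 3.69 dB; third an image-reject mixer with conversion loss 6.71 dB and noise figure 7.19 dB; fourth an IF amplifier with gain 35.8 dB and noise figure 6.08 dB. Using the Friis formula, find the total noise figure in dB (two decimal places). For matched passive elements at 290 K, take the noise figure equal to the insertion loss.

8.20 dB

Convert to linear (a loss of L dB is a gain of −L dB): F_i = 10^(NF_i/10), G_i = 10^(G_i,dB/10)
  Stage 1: F_1 = 10^(3.80/10) = 2.399, G_1 = 10^(−3.80/10) = 0.4169
  Stage 2: F_2 = 10^(3.69/10) = 2.339, G_2 = 10^(16.5/10) = 44.67
  Stage 3: F_3 = 10^(7.19/10) = 5.236, G_3 = 10^(−6.71/10) = 0.2133
  Stage 4: F_4 = 10^(6.08/10) = 4.055, G_4 = 10^(35.8/10) = 3802
Friis cascade:
  F = 2.399 + (2.339 − 1)/0.4169 + (5.236 − 1)/18.62 + (4.055 − 1)/3.972 = 6.607
NF = 10 log₁₀(6.607) = 8.20 dB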